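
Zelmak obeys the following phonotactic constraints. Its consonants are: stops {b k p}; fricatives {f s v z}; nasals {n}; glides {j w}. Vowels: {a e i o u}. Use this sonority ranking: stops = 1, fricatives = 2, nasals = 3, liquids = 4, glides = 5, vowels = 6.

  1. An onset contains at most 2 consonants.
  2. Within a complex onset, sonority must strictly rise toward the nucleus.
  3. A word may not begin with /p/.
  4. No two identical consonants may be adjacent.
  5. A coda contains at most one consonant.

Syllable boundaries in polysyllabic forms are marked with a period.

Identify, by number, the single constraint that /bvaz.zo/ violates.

4

/bvaz.zo/: adjacent identical consonants /zz/.
This is a violation of constraint 4: "No two identical consonants may be adjacent."
The remaining constraints (1, 2, 3, 5) are satisfied.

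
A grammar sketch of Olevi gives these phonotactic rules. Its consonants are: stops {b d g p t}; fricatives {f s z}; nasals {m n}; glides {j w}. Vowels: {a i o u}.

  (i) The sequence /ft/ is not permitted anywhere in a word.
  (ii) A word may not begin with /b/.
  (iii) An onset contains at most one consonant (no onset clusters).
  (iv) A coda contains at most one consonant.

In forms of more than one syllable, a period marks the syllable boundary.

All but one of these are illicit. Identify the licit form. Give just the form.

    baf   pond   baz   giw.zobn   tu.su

tu.su

baf — violates constraint (ii): word begins with /b/ → illicit
pond — violates constraint (iv): syllable 1 coda /nd/ has 2 consonants (> 1) → illicit
baz — violates constraint (ii): word begins with /b/ → illicit
giw.zobn — violates constraint (iv): syllable 2 coda /bn/ has 2 consonants (> 1) → illicit
tu.su — σ1 onset /t/, coda /∅/ ok; σ2 onset /s/, coda /∅/ ok → licit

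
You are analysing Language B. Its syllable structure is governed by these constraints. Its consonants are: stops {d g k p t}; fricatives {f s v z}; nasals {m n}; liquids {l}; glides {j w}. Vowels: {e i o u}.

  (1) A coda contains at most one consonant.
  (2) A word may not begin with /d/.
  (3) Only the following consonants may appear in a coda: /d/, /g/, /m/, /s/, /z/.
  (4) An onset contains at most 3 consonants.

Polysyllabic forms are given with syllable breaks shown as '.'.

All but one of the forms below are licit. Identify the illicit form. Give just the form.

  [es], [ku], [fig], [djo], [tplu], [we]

[djo]

[es] — σ1 onset /∅/, coda /s/ ok → licit
[ku] — σ1 onset /k/, coda /∅/ ok → licit
[fig] — σ1 onset /f/, coda /g/ ok → licit
[djo] — violates constraint 2: word begins with /d/ → illicit
[tplu] — σ1 onset /tpl/ (3C), coda /∅/ ok → licit
[we] — σ1 onset /w/, coda /∅/ ok → licit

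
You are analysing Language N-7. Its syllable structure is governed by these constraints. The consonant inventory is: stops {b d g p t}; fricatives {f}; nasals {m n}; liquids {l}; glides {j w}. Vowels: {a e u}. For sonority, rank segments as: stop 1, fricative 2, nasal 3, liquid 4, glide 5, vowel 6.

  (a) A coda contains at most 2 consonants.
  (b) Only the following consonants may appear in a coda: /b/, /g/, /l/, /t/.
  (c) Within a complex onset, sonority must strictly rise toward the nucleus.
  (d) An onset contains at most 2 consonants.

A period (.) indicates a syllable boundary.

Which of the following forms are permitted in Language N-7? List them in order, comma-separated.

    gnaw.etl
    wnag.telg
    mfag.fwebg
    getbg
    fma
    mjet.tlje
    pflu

gnaw.etl — violates constraint (b): syllable 1 coda contains /w/, which is not a licensed coda consonant → not permitted
wnag.telg — violates constraint (c): syllable 1 onset /wn/: /w/ (glide, 5) → /n/ (nasal, 3) does not rise → not permitted
mfag.fwebg — violates constraint (c): syllable 1 onset /mf/: /m/ (nasal, 3) → /f/ (fricative, 2) does not rise → not permitted
getbg — violates constraint (a): syllable 1 coda /tbg/ has 3 consonants (> 2) → not permitted
fma — σ1 onset /fm/ (2→3 rises), coda /∅/ ok → permitted
mjet.tlje — violates constraint (d): syllable 2 onset /tlj/ has 3 consonants (> 2) → not permitted
pflu — violates constraint (d): syllable 1 onset /pfl/ has 3 consonants (> 2) → not permitted

fma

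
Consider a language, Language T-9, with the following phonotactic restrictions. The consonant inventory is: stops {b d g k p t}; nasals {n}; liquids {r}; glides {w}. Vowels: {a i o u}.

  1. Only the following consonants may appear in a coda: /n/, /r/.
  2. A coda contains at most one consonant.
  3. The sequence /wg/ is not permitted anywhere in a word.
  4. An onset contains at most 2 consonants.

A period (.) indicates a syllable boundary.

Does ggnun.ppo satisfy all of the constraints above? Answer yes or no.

ggnun.ppo — violates constraint 4: syllable 1 onset /ggn/ has 3 consonants (> 2) → not permitted

no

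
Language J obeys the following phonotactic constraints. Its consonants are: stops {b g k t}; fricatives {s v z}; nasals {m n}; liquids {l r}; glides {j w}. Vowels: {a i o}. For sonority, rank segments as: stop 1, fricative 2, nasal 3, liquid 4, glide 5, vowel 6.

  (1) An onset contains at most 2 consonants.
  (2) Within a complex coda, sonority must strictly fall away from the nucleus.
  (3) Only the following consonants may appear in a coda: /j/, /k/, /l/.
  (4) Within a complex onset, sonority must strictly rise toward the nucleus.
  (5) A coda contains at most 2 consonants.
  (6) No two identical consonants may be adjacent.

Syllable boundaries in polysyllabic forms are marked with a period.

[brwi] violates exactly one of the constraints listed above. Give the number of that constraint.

1

[brwi]: syllable 1 onset /brw/ has 3 consonants (> 2).
This is a violation of constraint 1: "An onset contains at most 2 consonants."
The remaining constraints (2, 3, 4, 5, 6) are satisfied.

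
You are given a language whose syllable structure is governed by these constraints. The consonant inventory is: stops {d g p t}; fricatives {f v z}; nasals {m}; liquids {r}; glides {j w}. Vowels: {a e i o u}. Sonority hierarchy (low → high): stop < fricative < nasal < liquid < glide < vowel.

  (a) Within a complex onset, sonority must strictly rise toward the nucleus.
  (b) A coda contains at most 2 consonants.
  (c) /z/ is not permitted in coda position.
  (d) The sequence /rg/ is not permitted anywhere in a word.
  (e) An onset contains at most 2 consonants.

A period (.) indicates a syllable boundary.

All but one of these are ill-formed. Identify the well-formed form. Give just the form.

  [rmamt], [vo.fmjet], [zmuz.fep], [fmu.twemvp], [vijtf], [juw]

[juw]

[rmamt] — violates constraint (a): syllable 1 onset /rm/: /r/ (liquid, 4) → /m/ (nasal, 3) does not rise → ill-formed
[vo.fmjet] — violates constraint (e): syllable 2 onset /fmj/ has 3 consonants (> 2) → ill-formed
[zmuz.fep] — violates constraint (c): syllable 1 coda contains /z/ → ill-formed
[fmu.twemvp] — violates constraint (b): syllable 2 coda /mvp/ has 3 consonants (> 2) → ill-formed
[vijtf] — violates constraint (b): syllable 1 coda /jtf/ has 3 consonants (> 2) → ill-formed
[juw] — σ1 onset /j/, coda /w/ ok → well-formed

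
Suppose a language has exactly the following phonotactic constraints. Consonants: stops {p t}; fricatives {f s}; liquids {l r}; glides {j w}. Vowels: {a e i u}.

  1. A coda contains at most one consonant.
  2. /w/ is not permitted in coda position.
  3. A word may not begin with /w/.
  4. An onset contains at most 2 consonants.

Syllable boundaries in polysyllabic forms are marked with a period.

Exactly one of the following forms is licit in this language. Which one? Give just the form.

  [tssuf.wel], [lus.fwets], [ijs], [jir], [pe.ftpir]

[jir]

[tssuf.wel] — violates constraint 4: syllable 1 onset /tss/ has 3 consonants (> 2) → illicit
[lus.fwets] — violates constraint 1: syllable 2 coda /ts/ has 2 consonants (> 1) → illicit
[ijs] — violates constraint 1: syllable 1 coda /js/ has 2 consonants (> 1) → illicit
[jir] — σ1 onset /j/, coda /r/ ok → licit
[pe.ftpir] — violates constraint 4: syllable 2 onset /ftp/ has 3 consonants (> 2) → illicit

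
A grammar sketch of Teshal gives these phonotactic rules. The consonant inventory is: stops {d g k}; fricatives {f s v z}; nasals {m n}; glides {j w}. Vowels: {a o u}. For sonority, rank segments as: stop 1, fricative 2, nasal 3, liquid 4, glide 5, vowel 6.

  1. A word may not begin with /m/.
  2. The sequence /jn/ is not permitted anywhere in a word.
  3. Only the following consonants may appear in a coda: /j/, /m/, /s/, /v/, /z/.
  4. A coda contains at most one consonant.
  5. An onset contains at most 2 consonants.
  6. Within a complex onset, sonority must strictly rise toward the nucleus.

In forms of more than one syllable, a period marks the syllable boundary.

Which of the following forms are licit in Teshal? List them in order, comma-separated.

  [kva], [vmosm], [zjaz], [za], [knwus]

[kva], [zjaz], [za]

[kva] — σ1 onset /kv/ (1→2 rises), coda /∅/ ok → licit
[vmosm] — violates constraint 4: syllable 1 coda /sm/ has 2 consonants (> 1) → illicit
[zjaz] — σ1 onset /zj/ (2→5 rises), coda /z/ ok → licit
[za] — σ1 onset /z/, coda /∅/ ok → licit
[knwus] — violates constraint 5: syllable 1 onset /knw/ has 3 consonants (> 2) → illicit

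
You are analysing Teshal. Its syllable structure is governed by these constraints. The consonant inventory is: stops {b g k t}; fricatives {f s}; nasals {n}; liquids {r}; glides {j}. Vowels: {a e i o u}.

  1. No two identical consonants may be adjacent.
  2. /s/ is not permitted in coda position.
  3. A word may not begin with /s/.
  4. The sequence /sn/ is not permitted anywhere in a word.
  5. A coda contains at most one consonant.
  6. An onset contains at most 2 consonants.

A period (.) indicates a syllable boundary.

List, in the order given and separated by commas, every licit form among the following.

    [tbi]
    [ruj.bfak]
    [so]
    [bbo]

[tbi] — σ1 onset /tb/ (2C), coda /∅/ ok → licit
[ruj.bfak] — σ1 onset /r/, coda /j/ ok; σ2 onset /bf/ (2C), coda /k/ ok → licit
[so] — violates constraint 3: word begins with /s/ → illicit
[bbo] — violates constraint 1: adjacent identical consonants /bb/ → illicit

[tbi], [ruj.bfak]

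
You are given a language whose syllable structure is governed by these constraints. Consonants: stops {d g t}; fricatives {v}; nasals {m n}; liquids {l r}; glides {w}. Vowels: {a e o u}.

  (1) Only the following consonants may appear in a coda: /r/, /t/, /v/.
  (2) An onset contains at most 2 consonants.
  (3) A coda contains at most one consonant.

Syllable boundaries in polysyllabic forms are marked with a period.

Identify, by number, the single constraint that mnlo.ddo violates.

2

mnlo.ddo: syllable 1 onset /mnl/ has 3 consonants (> 2).
This is a violation of constraint 2: "An onset contains at most 2 consonants."
The remaining constraints (1, 3) are satisfied.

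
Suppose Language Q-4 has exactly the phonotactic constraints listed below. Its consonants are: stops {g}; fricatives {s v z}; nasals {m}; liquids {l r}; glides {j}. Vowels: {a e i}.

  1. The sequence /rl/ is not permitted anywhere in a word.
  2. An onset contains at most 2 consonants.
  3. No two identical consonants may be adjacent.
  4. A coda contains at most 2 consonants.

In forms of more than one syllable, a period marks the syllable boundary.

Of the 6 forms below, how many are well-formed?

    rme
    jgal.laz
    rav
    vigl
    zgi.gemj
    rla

rme — σ1 onset /rm/ (2C), coda /∅/ ok → well-formed
jgal.laz — violates constraint 3: adjacent identical consonants /ll/ → ill-formed
rav — σ1 onset /r/, coda /v/ ok → well-formed
vigl — σ1 onset /v/, coda /gl/ (2C) ok → well-formed
zgi.gemj — σ1 onset /zg/ (2C), coda /∅/ ok; σ2 onset /g/, coda /mj/ (2C) ok → well-formed
rla — violates constraint 1: contains banned sequence /rl/ → ill-formed
Well-formed: rme, rav, vigl, zgi.gemj → 4.

4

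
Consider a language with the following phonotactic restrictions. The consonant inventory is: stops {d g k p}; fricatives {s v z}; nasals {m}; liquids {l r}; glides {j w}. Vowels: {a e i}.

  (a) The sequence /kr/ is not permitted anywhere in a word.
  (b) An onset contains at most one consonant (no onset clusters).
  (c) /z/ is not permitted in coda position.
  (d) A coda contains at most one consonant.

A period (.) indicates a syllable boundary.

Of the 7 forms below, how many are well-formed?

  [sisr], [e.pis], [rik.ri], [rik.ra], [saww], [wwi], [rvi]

1

[sisr] — violates constraint (d): syllable 1 coda /sr/ has 2 consonants (> 1) → ill-formed
[e.pis] — σ1 onset /∅/, coda /∅/ ok; σ2 onset /p/, coda /s/ ok → well-formed
[rik.ri] — violates constraint (a): contains banned sequence /kr/ → ill-formed
[rik.ra] — violates constraint (a): contains banned sequence /kr/ → ill-formed
[saww] — violates constraint (d): syllable 1 coda /ww/ has 2 consonants (> 1) → ill-formed
[wwi] — violates constraint (b): syllable 1 onset /ww/ has 2 consonants (> 1) → ill-formed
[rvi] — violates constraint (b): syllable 1 onset /rv/ has 2 consonants (> 1) → ill-formed
Well-formed: [e.pis] → 1.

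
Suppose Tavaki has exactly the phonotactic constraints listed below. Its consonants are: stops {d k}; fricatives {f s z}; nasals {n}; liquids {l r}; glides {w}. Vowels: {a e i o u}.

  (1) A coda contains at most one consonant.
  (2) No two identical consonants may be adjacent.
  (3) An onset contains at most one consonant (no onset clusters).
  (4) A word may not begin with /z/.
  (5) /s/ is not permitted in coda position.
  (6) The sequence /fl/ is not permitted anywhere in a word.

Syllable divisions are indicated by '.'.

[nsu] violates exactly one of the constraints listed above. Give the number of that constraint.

3

[nsu]: syllable 1 onset /ns/ has 2 consonants (> 1).
This is a violation of constraint 3: "An onset contains at most one consonant (no onset clusters)."
The remaining constraints (1, 2, 4, 5, 6) are satisfied.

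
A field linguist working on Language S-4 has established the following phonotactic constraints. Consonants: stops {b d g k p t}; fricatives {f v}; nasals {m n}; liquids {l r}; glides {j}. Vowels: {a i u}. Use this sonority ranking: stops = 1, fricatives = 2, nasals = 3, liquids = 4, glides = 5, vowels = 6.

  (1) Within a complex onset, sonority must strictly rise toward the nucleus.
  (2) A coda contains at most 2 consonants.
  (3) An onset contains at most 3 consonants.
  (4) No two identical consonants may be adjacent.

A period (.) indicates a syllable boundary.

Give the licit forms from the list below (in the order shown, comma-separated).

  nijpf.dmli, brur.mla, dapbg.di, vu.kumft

brur.mla

nijpf.dmli — violates constraint 2: syllable 1 coda /jpf/ has 3 consonants (> 2) → illicit
brur.mla — σ1 onset /br/ (1→4 rises), coda /r/ ok; σ2 onset /ml/ (3→4 rises), coda /∅/ ok → licit
dapbg.di — violates constraint 2: syllable 1 coda /pbg/ has 3 consonants (> 2) → illicit
vu.kumft — violates constraint 2: syllable 2 coda /mft/ has 3 consonants (> 2) → illicit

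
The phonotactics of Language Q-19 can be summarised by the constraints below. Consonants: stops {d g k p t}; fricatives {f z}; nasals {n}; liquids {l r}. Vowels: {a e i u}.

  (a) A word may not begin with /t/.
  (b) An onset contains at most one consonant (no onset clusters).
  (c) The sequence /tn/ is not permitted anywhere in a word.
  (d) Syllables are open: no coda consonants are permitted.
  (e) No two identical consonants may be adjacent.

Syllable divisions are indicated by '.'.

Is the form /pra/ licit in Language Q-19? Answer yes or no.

no

/pra/ — violates constraint (b): syllable 1 onset /pr/ has 2 consonants (> 1) → illicit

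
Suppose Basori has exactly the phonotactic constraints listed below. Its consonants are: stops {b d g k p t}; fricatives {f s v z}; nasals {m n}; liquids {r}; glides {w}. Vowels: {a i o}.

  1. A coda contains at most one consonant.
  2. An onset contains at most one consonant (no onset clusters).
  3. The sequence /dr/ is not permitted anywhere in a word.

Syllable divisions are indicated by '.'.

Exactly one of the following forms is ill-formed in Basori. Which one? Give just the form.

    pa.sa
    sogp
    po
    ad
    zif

sogp

pa.sa — σ1 onset /p/, coda /∅/ ok; σ2 onset /s/, coda /∅/ ok → well-formed
sogp — violates constraint 1: syllable 1 coda /gp/ has 2 consonants (> 1) → ill-formed
po — σ1 onset /p/, coda /∅/ ok → well-formed
ad — σ1 onset /∅/, coda /d/ ok → well-formed
zif — σ1 onset /z/, coda /f/ ok → well-formed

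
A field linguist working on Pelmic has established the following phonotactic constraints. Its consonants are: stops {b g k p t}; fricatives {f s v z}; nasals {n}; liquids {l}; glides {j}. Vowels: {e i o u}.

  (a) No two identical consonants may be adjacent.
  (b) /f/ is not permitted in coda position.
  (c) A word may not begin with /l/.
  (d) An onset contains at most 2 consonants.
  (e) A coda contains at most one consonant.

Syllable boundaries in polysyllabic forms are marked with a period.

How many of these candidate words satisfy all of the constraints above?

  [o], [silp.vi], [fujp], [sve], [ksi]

[o] — σ1 onset /∅/, coda /∅/ ok → licit
[silp.vi] — violates constraint (e): syllable 1 coda /lp/ has 2 consonants (> 1) → illicit
[fujp] — violates constraint (e): syllable 1 coda /jp/ has 2 consonants (> 1) → illicit
[sve] — σ1 onset /sv/ (2C), coda /∅/ ok → licit
[ksi] — σ1 onset /ks/ (2C), coda /∅/ ok → licit
Licit: [o], [sve], [ksi] → 3.

3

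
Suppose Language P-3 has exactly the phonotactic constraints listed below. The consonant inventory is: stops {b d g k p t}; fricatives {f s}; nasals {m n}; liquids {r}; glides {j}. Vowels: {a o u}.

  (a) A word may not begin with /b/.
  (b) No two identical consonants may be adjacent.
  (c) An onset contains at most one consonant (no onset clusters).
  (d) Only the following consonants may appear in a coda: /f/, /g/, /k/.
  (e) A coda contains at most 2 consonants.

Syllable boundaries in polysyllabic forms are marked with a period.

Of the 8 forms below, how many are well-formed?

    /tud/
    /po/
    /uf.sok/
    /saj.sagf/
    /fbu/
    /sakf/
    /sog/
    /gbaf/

4

/tud/ — violates constraint (d): syllable 1 coda contains /d/, which is not a licensed coda consonant → ill-formed
/po/ — σ1 onset /p/, coda /∅/ ok → well-formed
/uf.sok/ — σ1 onset /∅/, coda /f/ ok; σ2 onset /s/, coda /k/ ok → well-formed
/saj.sagf/ — violates constraint (d): syllable 1 coda contains /j/, which is not a licensed coda consonant → ill-formed
/fbu/ — violates constraint (c): syllable 1 onset /fb/ has 2 consonants (> 1) → ill-formed
/sakf/ — σ1 onset /s/, coda /kf/ (2C) ok → well-formed
/sog/ — σ1 onset /s/, coda /g/ ok → well-formed
/gbaf/ — violates constraint (c): syllable 1 onset /gb/ has 2 consonants (> 1) → ill-formed
Well-formed: /po/, /uf.sok/, /sakf/, /sog/ → 4.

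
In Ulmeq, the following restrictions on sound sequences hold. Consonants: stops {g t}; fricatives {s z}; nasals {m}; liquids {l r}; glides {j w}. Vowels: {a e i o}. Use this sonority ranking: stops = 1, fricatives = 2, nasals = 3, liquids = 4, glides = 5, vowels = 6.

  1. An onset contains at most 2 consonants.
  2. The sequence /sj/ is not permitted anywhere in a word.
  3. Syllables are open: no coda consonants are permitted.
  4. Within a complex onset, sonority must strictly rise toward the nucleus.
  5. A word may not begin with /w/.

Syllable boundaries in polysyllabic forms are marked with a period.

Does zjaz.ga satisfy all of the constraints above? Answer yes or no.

zjaz.ga — violates constraint 3: syllable 1 coda /z/ has 1 consonant (> 0) → illicit

no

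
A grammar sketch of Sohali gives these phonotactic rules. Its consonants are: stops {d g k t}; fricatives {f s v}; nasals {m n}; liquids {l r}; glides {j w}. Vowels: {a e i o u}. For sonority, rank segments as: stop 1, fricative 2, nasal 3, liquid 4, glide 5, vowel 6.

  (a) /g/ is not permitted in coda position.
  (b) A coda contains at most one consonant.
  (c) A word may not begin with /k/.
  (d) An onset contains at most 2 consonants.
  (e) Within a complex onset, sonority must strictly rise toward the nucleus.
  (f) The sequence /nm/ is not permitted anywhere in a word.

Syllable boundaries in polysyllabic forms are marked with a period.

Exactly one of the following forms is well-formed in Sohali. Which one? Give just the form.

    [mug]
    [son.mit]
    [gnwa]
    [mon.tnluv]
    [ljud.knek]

[ljud.knek]

[mug] — violates constraint (a): syllable 1 coda contains /g/ → ill-formed
[son.mit] — violates constraint (f): contains banned sequence /nm/ → ill-formed
[gnwa] — violates constraint (d): syllable 1 onset /gnw/ has 3 consonants (> 2) → ill-formed
[mon.tnluv] — violates constraint (d): syllable 2 onset /tnl/ has 3 consonants (> 2) → ill-formed
[ljud.knek] — σ1 onset /lj/ (4→5 rises), coda /d/ ok; σ2 onset /kn/ (1→3 rises), coda /k/ ok → well-formed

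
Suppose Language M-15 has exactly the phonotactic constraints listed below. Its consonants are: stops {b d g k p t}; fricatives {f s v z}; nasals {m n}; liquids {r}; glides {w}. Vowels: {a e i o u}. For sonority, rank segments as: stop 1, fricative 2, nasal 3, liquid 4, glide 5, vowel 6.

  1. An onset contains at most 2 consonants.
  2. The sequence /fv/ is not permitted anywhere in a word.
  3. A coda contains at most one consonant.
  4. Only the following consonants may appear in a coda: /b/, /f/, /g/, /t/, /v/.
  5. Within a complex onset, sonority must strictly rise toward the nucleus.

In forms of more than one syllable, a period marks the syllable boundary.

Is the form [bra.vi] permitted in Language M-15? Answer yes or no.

yes

[bra.vi] — σ1 onset /br/ (1→4 rises), coda /∅/ ok; σ2 onset /v/, coda /∅/ ok → permitted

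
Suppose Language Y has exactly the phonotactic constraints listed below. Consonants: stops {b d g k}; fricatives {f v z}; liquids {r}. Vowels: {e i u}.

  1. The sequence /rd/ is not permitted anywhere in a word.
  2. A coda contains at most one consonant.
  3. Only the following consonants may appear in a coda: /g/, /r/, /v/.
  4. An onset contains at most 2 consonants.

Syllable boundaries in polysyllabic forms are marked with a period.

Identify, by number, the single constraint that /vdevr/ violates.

2

/vdevr/: syllable 1 coda /vr/ has 2 consonants (> 1).
This is a violation of constraint 2: "A coda contains at most one consonant."
The remaining constraints (1, 3, 4) are satisfied.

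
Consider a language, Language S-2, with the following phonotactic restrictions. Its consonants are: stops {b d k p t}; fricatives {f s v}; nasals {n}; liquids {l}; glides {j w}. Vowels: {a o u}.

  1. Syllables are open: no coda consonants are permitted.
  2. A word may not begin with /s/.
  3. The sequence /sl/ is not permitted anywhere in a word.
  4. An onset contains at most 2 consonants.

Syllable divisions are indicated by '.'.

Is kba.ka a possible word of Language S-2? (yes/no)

yes

kba.ka — σ1 onset /kb/ (2C), coda /∅/ ok; σ2 onset /k/, coda /∅/ ok → well-formed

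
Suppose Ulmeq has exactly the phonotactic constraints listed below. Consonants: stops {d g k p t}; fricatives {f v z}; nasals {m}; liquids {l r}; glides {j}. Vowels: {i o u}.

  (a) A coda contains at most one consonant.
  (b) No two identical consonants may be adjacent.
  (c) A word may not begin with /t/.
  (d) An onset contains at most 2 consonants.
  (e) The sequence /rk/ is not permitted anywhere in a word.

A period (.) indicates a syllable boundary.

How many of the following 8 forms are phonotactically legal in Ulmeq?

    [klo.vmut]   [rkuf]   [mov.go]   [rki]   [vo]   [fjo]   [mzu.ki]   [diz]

6

[klo.vmut] — σ1 onset /kl/ (2C), coda /∅/ ok; σ2 onset /vm/ (2C), coda /t/ ok → phonotactically legal
[rkuf] — violates constraint (e): contains banned sequence /rk/ → phonotactically illegal
[mov.go] — σ1 onset /m/, coda /v/ ok; σ2 onset /g/, coda /∅/ ok → phonotactically legal
[rki] — violates constraint (e): contains banned sequence /rk/ → phonotactically illegal
[vo] — σ1 onset /v/, coda /∅/ ok → phonotactically legal
[fjo] — σ1 onset /fj/ (2C), coda /∅/ ok → phonotactically legal
[mzu.ki] — σ1 onset /mz/ (2C), coda /∅/ ok; σ2 onset /k/, coda /∅/ ok → phonotactically legal
[diz] — σ1 onset /d/, coda /z/ ok → phonotactically legal
Phonotactically legal: [klo.vmut], [mov.go], [vo], [fjo], [mzu.ki], [diz] → 6.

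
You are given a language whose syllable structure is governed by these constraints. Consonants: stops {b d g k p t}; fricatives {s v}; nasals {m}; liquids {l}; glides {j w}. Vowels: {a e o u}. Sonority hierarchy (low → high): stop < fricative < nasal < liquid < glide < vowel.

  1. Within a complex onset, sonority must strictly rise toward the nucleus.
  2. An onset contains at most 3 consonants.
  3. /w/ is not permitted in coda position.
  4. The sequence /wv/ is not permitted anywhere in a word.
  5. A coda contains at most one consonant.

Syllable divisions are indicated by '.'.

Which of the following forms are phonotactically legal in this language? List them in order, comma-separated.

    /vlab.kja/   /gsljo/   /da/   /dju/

/vlab.kja/, /da/, /dju/

/vlab.kja/ — σ1 onset /vl/ (2→4 rises), coda /b/ ok; σ2 onset /kj/ (1→5 rises), coda /∅/ ok → phonotactically legal
/gsljo/ — violates constraint 2: syllable 1 onset /gslj/ has 4 consonants (> 3) → phonotactically illegal
/da/ — σ1 onset /d/, coda /∅/ ok → phonotactically legal
/dju/ — σ1 onset /dj/ (1→5 rises), coda /∅/ ok → phonotactically legal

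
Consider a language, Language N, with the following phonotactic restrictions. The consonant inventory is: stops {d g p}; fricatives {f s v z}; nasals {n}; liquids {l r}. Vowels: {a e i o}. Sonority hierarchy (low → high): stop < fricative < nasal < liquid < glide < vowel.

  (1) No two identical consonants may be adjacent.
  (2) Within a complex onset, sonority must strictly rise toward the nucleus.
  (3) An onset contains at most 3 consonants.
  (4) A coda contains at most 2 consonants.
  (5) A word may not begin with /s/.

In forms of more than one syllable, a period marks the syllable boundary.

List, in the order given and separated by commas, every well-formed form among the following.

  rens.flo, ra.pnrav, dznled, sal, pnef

rens.flo, ra.pnrav, pnef

rens.flo — σ1 onset /r/, coda /ns/ (2C) ok; σ2 onset /fl/ (2→4 rises), coda /∅/ ok → well-formed
ra.pnrav — σ1 onset /r/, coda /∅/ ok; σ2 onset /pnr/ (1→3→4 rises), coda /v/ ok → well-formed
dznled — violates constraint 3: syllable 1 onset /dznl/ has 4 consonants (> 3) → ill-formed
sal — violates constraint 5: word begins with /s/ → ill-formed
pnef — σ1 onset /pn/ (1→3 rises), coda /f/ ok → well-formed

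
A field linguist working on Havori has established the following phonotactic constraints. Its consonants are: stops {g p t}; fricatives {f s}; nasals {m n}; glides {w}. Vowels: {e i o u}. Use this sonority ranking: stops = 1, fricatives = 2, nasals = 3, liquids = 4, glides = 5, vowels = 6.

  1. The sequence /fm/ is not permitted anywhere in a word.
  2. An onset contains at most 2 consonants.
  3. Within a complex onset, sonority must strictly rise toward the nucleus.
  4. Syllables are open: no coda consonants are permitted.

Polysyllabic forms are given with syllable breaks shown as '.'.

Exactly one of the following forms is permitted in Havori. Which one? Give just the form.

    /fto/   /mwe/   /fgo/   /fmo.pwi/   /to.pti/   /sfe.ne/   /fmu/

/mwe/

/fto/ — violates constraint 3: syllable 1 onset /ft/: /f/ (fricative, 2) → /t/ (stop, 1) does not rise → not permitted
/mwe/ — σ1 onset /mw/ (3→5 rises), coda /∅/ ok → permitted
/fgo/ — violates constraint 3: syllable 1 onset /fg/: /f/ (fricative, 2) → /g/ (stop, 1) does not rise → not permitted
/fmo.pwi/ — violates constraint 1: contains banned sequence /fm/ → not permitted
/to.pti/ — violates constraint 3: syllable 2 onset /pt/: /p/ (stop, 1) → /t/ (stop, 1) does not rise → not permitted
/sfe.ne/ — violates constraint 3: syllable 1 onset /sf/: /s/ (fricative, 2) → /f/ (fricative, 2) does not rise → not permitted
/fmu/ — violates constraint 1: contains banned sequence /fm/ → not permitted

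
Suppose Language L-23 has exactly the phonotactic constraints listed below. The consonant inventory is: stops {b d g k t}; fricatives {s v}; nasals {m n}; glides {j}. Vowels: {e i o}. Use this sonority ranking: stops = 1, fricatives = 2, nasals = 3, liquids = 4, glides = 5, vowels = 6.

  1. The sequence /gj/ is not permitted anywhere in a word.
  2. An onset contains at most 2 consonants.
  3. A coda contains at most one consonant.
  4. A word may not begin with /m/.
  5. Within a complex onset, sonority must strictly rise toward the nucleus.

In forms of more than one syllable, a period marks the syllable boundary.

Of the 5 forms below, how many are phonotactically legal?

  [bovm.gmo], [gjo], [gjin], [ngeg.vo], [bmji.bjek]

0

[bovm.gmo] — violates constraint 3: syllable 1 coda /vm/ has 2 consonants (> 1) → phonotactically illegal
[gjo] — violates constraint 1: contains banned sequence /gj/ → phonotactically illegal
[gjin] — violates constraint 1: contains banned sequence /gj/ → phonotactically illegal
[ngeg.vo] — violates constraint 5: syllable 1 onset /ng/: /n/ (nasal, 3) → /g/ (stop, 1) does not rise → phonotactically illegal
[bmji.bjek] — violates constraint 2: syllable 1 onset /bmj/ has 3 consonants (> 2) → phonotactically illegal
No form is phonotactically legal → 0.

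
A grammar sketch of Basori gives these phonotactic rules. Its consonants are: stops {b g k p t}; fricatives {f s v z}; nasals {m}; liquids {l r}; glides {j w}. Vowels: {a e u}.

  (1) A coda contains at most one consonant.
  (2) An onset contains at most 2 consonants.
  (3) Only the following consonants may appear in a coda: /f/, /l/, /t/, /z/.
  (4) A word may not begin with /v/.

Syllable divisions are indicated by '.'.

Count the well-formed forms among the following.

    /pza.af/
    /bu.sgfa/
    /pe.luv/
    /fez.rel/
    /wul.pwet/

3

/pza.af/ — σ1 onset /pz/ (2C), coda /∅/ ok; σ2 onset /∅/, coda /f/ ok → well-formed
/bu.sgfa/ — violates constraint 2: syllable 2 onset /sgf/ has 3 consonants (> 2) → ill-formed
/pe.luv/ — violates constraint 3: syllable 2 coda contains /v/, which is not a licensed coda consonant → ill-formed
/fez.rel/ — σ1 onset /f/, coda /z/ ok; σ2 onset /r/, coda /l/ ok → well-formed
/wul.pwet/ — σ1 onset /w/, coda /l/ ok; σ2 onset /pw/ (2C), coda /t/ ok → well-formed
Well-formed: /pza.af/, /fez.rel/, /wul.pwet/ → 3.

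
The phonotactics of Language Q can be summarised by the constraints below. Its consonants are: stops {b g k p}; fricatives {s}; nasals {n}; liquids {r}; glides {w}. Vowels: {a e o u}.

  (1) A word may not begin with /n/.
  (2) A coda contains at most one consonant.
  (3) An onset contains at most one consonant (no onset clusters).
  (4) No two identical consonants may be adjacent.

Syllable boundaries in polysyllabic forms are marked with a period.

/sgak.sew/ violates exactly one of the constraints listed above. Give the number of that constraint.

3

/sgak.sew/: syllable 1 onset /sg/ has 2 consonants (> 1).
This is a violation of constraint 3: "An onset contains at most one consonant (no onset clusters)."
The remaining constraints (1, 2, 4) are satisfied.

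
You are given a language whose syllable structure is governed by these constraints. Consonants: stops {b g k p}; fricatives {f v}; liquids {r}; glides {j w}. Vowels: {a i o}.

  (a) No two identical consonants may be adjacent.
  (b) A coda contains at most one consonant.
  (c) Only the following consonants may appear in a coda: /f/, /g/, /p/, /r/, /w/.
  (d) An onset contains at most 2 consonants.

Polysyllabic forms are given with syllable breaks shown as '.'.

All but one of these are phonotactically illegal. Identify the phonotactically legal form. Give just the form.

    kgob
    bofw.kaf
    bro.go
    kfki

bro.go

kgob — violates constraint (c): syllable 1 coda contains /b/, which is not a licensed coda consonant → phonotactically illegal
bofw.kaf — violates constraint (b): syllable 1 coda /fw/ has 2 consonants (> 1) → phonotactically illegal
bro.go — σ1 onset /br/ (2C), coda /∅/ ok; σ2 onset /g/, coda /∅/ ok → phonotactically legal
kfki — violates constraint (d): syllable 1 onset /kfk/ has 3 consonants (> 2) → phonotactically illegal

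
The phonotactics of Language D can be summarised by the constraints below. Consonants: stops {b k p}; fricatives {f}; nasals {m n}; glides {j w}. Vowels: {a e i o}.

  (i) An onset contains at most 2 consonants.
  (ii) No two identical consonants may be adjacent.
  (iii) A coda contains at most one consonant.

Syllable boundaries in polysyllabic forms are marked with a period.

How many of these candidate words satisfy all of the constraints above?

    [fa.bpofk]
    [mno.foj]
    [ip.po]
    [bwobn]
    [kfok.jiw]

2

[fa.bpofk] — violates constraint (iii): syllable 2 coda /fk/ has 2 consonants (> 1) → ill-formed
[mno.foj] — σ1 onset /mn/ (2C), coda /∅/ ok; σ2 onset /f/, coda /j/ ok → well-formed
[ip.po] — violates constraint (ii): adjacent identical consonants /pp/ → ill-formed
[bwobn] — violates constraint (iii): syllable 1 coda /bn/ has 2 consonants (> 1) → ill-formed
[kfok.jiw] — σ1 onset /kf/ (2C), coda /k/ ok; σ2 onset /j/, coda /w/ ok → well-formed
Well-formed: [mno.foj], [kfok.jiw] → 2.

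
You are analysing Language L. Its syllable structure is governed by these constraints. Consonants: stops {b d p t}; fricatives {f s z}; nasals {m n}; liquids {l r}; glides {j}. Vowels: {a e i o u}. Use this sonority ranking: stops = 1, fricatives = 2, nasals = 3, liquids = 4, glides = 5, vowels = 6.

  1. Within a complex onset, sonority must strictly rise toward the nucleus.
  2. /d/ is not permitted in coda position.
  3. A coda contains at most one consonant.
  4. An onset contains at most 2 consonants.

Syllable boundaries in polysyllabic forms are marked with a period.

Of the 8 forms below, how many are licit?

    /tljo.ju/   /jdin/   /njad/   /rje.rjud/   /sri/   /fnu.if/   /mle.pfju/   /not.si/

/tljo.ju/ — violates constraint 4: syllable 1 onset /tlj/ has 3 consonants (> 2) → illicit
/jdin/ — violates constraint 1: syllable 1 onset /jd/: /j/ (glide, 5) → /d/ (stop, 1) does not rise → illicit
/njad/ — violates constraint 2: syllable 1 coda contains /d/ → illicit
/rje.rjud/ — violates constraint 2: syllable 2 coda contains /d/ → illicit
/sri/ — σ1 onset /sr/ (2→4 rises), coda /∅/ ok → licit
/fnu.if/ — σ1 onset /fn/ (2→3 rises), coda /∅/ ok; σ2 onset /∅/, coda /f/ ok → licit
/mle.pfju/ — violates constraint 4: syllable 2 onset /pfj/ has 3 consonants (> 2) → illicit
/not.si/ — σ1 onset /n/, coda /t/ ok; σ2 onset /s/, coda /∅/ ok → licit
Licit: /sri/, /fnu.if/, /not.si/ → 3.

3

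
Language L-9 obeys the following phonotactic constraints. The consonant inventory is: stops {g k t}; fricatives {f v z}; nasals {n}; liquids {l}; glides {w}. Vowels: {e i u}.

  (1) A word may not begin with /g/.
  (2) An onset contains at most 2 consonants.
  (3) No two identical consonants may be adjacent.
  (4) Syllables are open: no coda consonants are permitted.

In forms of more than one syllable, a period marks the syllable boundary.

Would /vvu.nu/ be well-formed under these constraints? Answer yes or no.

no

/vvu.nu/ — violates constraint 3: adjacent identical consonants /vv/ → ill-formed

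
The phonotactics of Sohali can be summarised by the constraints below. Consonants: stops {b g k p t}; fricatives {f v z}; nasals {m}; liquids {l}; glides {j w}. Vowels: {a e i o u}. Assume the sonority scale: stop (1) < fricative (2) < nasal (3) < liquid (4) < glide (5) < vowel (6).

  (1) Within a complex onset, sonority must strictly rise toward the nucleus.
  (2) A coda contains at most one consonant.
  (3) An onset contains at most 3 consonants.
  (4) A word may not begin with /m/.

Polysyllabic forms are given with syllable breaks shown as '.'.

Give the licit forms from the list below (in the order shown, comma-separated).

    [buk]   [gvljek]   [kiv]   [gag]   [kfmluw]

[buk], [kiv], [gag]

[buk] — σ1 onset /b/, coda /k/ ok → licit
[gvljek] — violates constraint 3: syllable 1 onset /gvlj/ has 4 consonants (> 3) → illicit
[kiv] — σ1 onset /k/, coda /v/ ok → licit
[gag] — σ1 onset /g/, coda /g/ ok → licit
[kfmluw] — violates constraint 3: syllable 1 onset /kfml/ has 4 consonants (> 3) → illicit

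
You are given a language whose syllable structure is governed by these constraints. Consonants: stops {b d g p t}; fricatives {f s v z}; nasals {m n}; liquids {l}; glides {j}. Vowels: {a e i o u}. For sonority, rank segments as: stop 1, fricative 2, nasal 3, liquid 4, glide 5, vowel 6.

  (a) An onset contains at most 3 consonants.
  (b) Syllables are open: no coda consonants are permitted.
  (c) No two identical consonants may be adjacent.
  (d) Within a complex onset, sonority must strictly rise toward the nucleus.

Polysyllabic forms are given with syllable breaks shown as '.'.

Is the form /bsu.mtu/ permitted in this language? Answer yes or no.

/bsu.mtu/ — violates constraint (d): syllable 2 onset /mt/: /m/ (nasal, 3) → /t/ (stop, 1) does not rise → not permitted

no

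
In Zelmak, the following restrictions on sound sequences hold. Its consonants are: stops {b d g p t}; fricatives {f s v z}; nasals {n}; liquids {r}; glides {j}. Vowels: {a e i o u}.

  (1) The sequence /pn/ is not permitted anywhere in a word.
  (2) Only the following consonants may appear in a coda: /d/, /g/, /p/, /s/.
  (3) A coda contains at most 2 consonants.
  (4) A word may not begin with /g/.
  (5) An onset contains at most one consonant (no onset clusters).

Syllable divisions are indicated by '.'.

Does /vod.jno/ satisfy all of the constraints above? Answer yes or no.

no

/vod.jno/ — violates constraint 5: syllable 2 onset /jn/ has 2 consonants (> 1) → ill-formed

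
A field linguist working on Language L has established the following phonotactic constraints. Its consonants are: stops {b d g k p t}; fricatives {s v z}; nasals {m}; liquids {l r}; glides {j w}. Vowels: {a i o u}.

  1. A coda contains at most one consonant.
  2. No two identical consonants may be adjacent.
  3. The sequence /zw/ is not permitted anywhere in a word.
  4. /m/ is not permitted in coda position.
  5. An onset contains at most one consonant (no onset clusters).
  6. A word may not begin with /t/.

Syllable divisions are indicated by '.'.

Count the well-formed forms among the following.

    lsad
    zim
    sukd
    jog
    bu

lsad — violates constraint 5: syllable 1 onset /ls/ has 2 consonants (> 1) → ill-formed
zim — violates constraint 4: syllable 1 coda contains /m/ → ill-formed
sukd — violates constraint 1: syllable 1 coda /kd/ has 2 consonants (> 1) → ill-formed
jog — σ1 onset /j/, coda /g/ ok → well-formed
bu — σ1 onset /b/, coda /∅/ ok → well-formed
Well-formed: jog, bu → 2.

2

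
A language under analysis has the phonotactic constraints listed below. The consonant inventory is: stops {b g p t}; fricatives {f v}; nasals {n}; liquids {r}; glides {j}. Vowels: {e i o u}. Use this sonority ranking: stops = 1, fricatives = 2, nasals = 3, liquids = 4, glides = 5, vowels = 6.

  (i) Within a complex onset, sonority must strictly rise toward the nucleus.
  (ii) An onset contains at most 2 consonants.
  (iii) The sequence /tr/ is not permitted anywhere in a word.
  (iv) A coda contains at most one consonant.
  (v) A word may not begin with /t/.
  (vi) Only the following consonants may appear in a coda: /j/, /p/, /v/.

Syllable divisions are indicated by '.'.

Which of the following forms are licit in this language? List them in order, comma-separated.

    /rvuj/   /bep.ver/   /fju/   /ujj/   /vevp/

/fju/

/rvuj/ — violates constraint (i): syllable 1 onset /rv/: /r/ (liquid, 4) → /v/ (fricative, 2) does not rise → illicit
/bep.ver/ — violates constraint (vi): syllable 2 coda contains /r/, which is not a licensed coda consonant → illicit
/fju/ — σ1 onset /fj/ (2→5 rises), coda /∅/ ok → licit
/ujj/ — violates constraint (iv): syllable 1 coda /jj/ has 2 consonants (> 1) → illicit
/vevp/ — violates constraint (iv): syllable 1 coda /vp/ has 2 consonants (> 1) → illicit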